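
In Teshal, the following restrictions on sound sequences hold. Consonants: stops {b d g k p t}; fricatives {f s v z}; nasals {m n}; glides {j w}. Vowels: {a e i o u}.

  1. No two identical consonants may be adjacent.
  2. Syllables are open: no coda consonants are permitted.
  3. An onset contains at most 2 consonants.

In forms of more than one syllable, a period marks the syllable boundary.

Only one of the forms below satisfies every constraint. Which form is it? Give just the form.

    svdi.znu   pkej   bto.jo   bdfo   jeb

bto.jo

svdi.znu — violates constraint 3: syllable 1 onset /svd/ has 3 consonants (> 2) → phonotactically illegal
pkej — violates constraint 2: syllable 1 coda /j/ has 1 consonant (> 0) → phonotactically illegal
bto.jo — σ1 onset /bt/ (2C), coda /∅/ ok; σ2 onset /j/, coda /∅/ ok → phonotactically legal
bdfo — violates constraint 3: syllable 1 onset /bdf/ has 3 consonants (> 2) → phonotactically illegal
jeb — violates constraint 2: syllable 1 coda /b/ has 1 consonant (> 0) → phonotactically illegal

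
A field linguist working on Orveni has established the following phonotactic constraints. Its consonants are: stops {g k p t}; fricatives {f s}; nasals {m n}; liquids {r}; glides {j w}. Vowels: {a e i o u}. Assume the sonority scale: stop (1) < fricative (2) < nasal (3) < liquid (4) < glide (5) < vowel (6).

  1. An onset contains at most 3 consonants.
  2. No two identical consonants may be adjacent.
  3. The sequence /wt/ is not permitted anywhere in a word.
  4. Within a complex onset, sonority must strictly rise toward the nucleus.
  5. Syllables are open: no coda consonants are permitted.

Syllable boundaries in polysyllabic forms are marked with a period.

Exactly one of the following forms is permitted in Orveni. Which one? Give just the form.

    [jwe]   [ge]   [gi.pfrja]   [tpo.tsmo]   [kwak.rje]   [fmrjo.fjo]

[jwe] — violates constraint 4: syllable 1 onset /jw/: /j/ (glide, 5) → /w/ (glide, 5) does not rise → not permitted
[ge] — σ1 onset /g/, coda /∅/ ok → permitted
[gi.pfrja] — violates constraint 1: syllable 2 onset /pfrj/ has 4 consonants (> 3) → not permitted
[tpo.tsmo] — violates constraint 4: syllable 1 onset /tp/: /t/ (stop, 1) → /p/ (stop, 1) does not rise → not permitted
[kwak.rje] — violates constraint 5: syllable 1 coda /k/ has 1 consonant (> 0) → not permitted
[fmrjo.fjo] — violates constraint 1: syllable 1 onset /fmrj/ has 4 consonants (> 3) → not permitted

[ge]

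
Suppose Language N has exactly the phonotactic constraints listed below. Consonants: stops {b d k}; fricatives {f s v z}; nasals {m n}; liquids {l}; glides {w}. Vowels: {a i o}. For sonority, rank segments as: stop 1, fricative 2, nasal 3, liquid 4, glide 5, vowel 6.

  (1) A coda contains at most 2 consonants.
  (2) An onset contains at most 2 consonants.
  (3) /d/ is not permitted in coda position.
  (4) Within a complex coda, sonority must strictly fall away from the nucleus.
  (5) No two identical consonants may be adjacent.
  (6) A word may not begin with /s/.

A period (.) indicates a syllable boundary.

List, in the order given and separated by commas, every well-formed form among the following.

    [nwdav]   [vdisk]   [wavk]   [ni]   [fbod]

[nwdav] — violates constraint 2: syllable 1 onset /nwd/ has 3 consonants (> 2) → ill-formed
[vdisk] — σ1 onset /vd/ (2C), coda /sk/ (2→1 falls) ok → well-formed
[wavk] — σ1 onset /w/, coda /vk/ (2→1 falls) ok → well-formed
[ni] — σ1 onset /n/, coda /∅/ ok → well-formed
[fbod] — violates constraint 3: syllable 1 coda contains /d/ → ill-formed

[vdisk], [wavk], [ni]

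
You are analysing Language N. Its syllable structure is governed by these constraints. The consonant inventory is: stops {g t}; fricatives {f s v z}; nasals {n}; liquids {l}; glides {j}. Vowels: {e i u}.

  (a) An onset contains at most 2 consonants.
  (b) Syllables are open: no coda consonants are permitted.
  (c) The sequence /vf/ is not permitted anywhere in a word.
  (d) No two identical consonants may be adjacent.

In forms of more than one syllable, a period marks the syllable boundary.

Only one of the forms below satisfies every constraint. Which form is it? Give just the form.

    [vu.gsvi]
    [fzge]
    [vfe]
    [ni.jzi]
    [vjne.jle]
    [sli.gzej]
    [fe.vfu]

[vu.gsvi] — violates constraint (a): syllable 2 onset /gsv/ has 3 consonants (> 2) → illicit
[fzge] — violates constraint (a): syllable 1 onset /fzg/ has 3 consonants (> 2) → illicit
[vfe] — violates constraint (c): contains banned sequence /vf/ → illicit
[ni.jzi] — σ1 onset /n/, coda /∅/ ok; σ2 onset /jz/ (2C), coda /∅/ ok → licit
[vjne.jle] — violates constraint (a): syllable 1 onset /vjn/ has 3 consonants (> 2) → illicit
[sli.gzej] — violates constraint (b): syllable 2 coda /j/ has 1 consonant (> 0) → illicit
[fe.vfu] — violates constraint (c): contains banned sequence /vf/ → illicit

[ni.jzi]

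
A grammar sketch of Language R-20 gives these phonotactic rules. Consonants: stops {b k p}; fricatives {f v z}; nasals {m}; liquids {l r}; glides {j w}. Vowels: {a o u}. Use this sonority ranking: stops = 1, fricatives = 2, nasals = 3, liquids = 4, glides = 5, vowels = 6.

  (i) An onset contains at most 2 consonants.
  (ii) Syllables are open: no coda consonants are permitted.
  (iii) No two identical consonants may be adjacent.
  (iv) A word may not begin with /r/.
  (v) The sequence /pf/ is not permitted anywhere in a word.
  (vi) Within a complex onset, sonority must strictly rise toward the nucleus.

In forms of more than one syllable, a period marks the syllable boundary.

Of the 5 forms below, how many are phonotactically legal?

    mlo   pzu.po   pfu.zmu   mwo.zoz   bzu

mlo — σ1 onset /ml/ (3→4 rises), coda /∅/ ok → phonotactically legal
pzu.po — σ1 onset /pz/ (1→2 rises), coda /∅/ ok; σ2 onset /p/, coda /∅/ ok → phonotactically legal
pfu.zmu — violates constraint (v): contains banned sequence /pf/ → phonotactically illegal
mwo.zoz — violates constraint (ii): syllable 2 coda /z/ has 1 consonant (> 0) → phonotactically illegal
bzu — σ1 onset /bz/ (1→2 rises), coda /∅/ ok → phonotactically legal
Phonotactically legal: mlo, pzu.po, bzu → 3.

3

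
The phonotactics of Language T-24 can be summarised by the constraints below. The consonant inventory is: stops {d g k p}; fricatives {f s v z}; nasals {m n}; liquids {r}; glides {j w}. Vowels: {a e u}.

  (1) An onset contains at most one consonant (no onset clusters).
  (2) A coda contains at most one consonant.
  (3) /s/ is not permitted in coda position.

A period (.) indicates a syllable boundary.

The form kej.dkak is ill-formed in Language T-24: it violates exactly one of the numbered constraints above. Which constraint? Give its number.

1

kej.dkak: syllable 2 onset /dk/ has 2 consonants (> 1).
This is a violation of constraint 1: "An onset contains at most one consonant (no onset clusters)."
The remaining constraints (2, 3) are satisfied.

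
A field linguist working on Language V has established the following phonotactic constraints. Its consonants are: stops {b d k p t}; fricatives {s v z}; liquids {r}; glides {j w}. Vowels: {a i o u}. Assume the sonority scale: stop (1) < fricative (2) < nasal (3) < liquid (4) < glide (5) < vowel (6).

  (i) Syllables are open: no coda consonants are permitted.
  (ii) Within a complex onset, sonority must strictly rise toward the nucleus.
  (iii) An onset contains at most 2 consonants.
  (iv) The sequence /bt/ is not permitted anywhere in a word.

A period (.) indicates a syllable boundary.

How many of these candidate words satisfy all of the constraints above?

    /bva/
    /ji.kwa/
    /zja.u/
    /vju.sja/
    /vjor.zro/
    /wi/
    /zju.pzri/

5

/bva/ — σ1 onset /bv/ (1→2 rises), coda /∅/ ok → permitted
/ji.kwa/ — σ1 onset /j/, coda /∅/ ok; σ2 onset /kw/ (1→5 rises), coda /∅/ ok → permitted
/zja.u/ — σ1 onset /zj/ (2→5 rises), coda /∅/ ok; σ2 onset /∅/, coda /∅/ ok → permitted
/vju.sja/ — σ1 onset /vj/ (2→5 rises), coda /∅/ ok; σ2 onset /sj/ (2→5 rises), coda /∅/ ok → permitted
/vjor.zro/ — violates constraint (i): syllable 1 coda /r/ has 1 consonant (> 0) → not permitted
/wi/ — σ1 onset /w/, coda /∅/ ok → permitted
/zju.pzri/ — violates constraint (iii): syllable 2 onset /pzr/ has 3 consonants (> 2) → not permitted
Permitted: /bva/, /ji.kwa/, /zja.u/, /vju.sja/, /wi/ → 5.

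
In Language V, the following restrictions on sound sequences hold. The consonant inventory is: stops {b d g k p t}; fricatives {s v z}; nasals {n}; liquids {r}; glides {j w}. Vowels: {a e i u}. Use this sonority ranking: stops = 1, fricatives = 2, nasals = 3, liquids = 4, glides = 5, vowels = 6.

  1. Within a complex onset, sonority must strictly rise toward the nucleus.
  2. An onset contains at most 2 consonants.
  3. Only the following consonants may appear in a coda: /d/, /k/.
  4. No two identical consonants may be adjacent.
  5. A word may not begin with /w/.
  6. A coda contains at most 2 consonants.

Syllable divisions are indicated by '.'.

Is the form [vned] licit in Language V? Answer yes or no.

yes

[vned] — σ1 onset /vn/ (2→3 rises), coda /d/ ok → licit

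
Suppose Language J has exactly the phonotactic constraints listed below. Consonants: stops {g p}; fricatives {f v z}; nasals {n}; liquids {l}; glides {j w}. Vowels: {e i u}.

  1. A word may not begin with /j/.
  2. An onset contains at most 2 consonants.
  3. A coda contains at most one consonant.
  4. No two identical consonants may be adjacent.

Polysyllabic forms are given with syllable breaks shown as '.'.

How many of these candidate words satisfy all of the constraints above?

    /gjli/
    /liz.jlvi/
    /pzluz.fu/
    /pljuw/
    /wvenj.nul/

/gjli/ — violates constraint 2: syllable 1 onset /gjl/ has 3 consonants (> 2) → phonotactically illegal
/liz.jlvi/ — violates constraint 2: syllable 2 onset /jlv/ has 3 consonants (> 2) → phonotactically illegal
/pzluz.fu/ — violates constraint 2: syllable 1 onset /pzl/ has 3 consonants (> 2) → phonotactically illegal
/pljuw/ — violates constraint 2: syllable 1 onset /plj/ has 3 consonants (> 2) → phonotactically illegal
/wvenj.nul/ — violates constraint 3: syllable 1 coda /nj/ has 2 consonants (> 1) → phonotactically illegal
No form is phonotactically legal → 0.

0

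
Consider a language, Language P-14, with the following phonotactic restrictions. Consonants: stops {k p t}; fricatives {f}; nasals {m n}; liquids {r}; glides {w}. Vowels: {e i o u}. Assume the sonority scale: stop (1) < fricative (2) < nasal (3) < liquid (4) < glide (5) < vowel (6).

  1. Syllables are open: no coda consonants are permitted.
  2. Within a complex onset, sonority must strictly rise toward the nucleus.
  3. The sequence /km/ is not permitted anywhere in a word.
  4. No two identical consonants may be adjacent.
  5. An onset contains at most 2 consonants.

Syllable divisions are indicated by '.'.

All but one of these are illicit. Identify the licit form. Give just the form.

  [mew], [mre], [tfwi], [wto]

[mre]

[mew] — violates constraint 1: syllable 1 coda /w/ has 1 consonant (> 0) → illicit
[mre] — σ1 onset /mr/ (3→4 rises), coda /∅/ ok → licit
[tfwi] — violates constraint 5: syllable 1 onset /tfw/ has 3 consonants (> 2) → illicit
[wto] — violates constraint 2: syllable 1 onset /wt/: /w/ (glide, 5) → /t/ (stop, 1) does not rise → illicit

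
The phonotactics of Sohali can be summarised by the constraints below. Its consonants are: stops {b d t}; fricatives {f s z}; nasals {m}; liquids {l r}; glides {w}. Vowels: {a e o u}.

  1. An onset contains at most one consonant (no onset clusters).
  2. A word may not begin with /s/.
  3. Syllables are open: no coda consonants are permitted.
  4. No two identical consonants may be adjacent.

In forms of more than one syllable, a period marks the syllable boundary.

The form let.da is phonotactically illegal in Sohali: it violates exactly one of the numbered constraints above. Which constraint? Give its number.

let.da: syllable 1 coda /t/ has 1 consonant (> 0).
This is a violation of constraint 3: "Syllables are open: no coda consonants are permitted."
The remaining constraints (1, 2, 4) are satisfied.

3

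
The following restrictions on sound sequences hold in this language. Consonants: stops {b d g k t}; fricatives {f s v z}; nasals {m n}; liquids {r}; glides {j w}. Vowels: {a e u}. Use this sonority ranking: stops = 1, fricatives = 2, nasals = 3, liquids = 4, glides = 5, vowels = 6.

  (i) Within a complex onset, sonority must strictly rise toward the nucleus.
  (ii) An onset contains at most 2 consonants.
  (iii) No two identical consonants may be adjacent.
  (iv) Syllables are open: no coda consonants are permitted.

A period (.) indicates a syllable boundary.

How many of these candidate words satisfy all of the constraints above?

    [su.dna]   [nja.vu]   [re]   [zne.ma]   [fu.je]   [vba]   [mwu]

6

[su.dna] — σ1 onset /s/, coda /∅/ ok; σ2 onset /dn/ (1→3 rises), coda /∅/ ok → permitted
[nja.vu] — σ1 onset /nj/ (3→5 rises), coda /∅/ ok; σ2 onset /v/, coda /∅/ ok → permitted
[re] — σ1 onset /r/, coda /∅/ ok → permitted
[zne.ma] — σ1 onset /zn/ (2→3 rises), coda /∅/ ok; σ2 onset /m/, coda /∅/ ok → permitted
[fu.je] — σ1 onset /f/, coda /∅/ ok; σ2 onset /j/, coda /∅/ ok → permitted
[vba] — violates constraint (i): syllable 1 onset /vb/: /v/ (fricative, 2) → /b/ (stop, 1) does not rise → not permitted
[mwu] — σ1 onset /mw/ (3→5 rises), coda /∅/ ok → permitted
Permitted: [su.dna], [nja.vu], [re], [zne.ma], [fu.je], [mwu] → 6.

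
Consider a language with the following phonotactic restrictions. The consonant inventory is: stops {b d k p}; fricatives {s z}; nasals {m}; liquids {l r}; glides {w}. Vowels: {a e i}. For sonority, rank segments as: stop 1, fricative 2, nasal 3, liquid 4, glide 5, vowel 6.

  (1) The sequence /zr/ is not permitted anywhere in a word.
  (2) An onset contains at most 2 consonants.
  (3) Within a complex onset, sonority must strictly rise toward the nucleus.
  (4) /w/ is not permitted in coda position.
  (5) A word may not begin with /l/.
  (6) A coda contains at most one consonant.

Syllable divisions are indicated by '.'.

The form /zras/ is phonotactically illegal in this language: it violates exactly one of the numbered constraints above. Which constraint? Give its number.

/zras/: contains banned sequence /zr/.
This is a violation of constraint 1: "The sequence /zr/ is not permitted anywhere in a word."
The remaining constraints (2, 3, 4, 5, 6) are satisfied.

1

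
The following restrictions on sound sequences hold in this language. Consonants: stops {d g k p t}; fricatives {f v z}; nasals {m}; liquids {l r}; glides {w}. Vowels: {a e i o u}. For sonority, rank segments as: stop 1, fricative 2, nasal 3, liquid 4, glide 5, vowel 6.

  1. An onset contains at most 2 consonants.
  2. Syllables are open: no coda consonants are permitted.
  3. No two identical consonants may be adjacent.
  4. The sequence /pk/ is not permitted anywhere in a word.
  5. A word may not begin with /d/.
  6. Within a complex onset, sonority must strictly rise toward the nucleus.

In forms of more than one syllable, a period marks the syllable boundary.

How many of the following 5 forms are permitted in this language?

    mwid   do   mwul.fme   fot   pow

mwid — violates constraint 2: syllable 1 coda /d/ has 1 consonant (> 0) → not permitted
do — violates constraint 5: word begins with /d/ → not permitted
mwul.fme — violates constraint 2: syllable 1 coda /l/ has 1 consonant (> 0) → not permitted
fot — violates constraint 2: syllable 1 coda /t/ has 1 consonant (> 0) → not permitted
pow — violates constraint 2: syllable 1 coda /w/ has 1 consonant (> 0) → not permitted
No form is permitted → 0.

0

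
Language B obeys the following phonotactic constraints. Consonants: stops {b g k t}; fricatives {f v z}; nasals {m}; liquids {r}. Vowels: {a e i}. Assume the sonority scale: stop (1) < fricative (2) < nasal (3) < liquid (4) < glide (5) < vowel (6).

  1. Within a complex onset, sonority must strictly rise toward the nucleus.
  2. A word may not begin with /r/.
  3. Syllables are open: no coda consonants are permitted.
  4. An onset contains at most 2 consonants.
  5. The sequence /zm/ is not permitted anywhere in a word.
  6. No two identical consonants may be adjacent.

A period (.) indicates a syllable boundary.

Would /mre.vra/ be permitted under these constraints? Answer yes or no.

/mre.vra/ — σ1 onset /mr/ (3→4 rises), coda /∅/ ok; σ2 onset /vr/ (2→4 rises), coda /∅/ ok → permitted

yes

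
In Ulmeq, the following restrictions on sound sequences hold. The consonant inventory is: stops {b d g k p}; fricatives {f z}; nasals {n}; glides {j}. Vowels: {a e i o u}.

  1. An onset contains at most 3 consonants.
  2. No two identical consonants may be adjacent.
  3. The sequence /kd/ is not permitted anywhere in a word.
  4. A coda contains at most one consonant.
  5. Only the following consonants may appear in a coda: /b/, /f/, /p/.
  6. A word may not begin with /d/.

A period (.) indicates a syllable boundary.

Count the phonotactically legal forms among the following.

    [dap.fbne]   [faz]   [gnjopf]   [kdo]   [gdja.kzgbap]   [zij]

[dap.fbne] — violates constraint 6: word begins with /d/ → phonotactically illegal
[faz] — violates constraint 5: syllable 1 coda contains /z/, which is not a licensed coda consonant → phonotactically illegal
[gnjopf] — violates constraint 4: syllable 1 coda /pf/ has 2 consonants (> 1) → phonotactically illegal
[kdo] — violates constraint 3: contains banned sequence /kd/ → phonotactically illegal
[gdja.kzgbap] — violates constraint 1: syllable 2 onset /kzgb/ has 4 consonants (> 3) → phonotactically illegal
[zij] — violates constraint 5: syllable 1 coda contains /j/, which is not a licensed coda consonant → phonotactically illegal
No form is phonotactically legal → 0.

0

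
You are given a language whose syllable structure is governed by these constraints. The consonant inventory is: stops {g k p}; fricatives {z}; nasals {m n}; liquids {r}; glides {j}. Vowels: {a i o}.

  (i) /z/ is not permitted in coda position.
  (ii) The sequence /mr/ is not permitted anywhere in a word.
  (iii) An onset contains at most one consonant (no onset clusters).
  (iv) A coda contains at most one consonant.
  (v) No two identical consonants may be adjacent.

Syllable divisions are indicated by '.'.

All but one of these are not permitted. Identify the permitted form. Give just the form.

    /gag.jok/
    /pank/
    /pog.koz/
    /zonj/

/gag.jok/ — σ1 onset /g/, coda /g/ ok; σ2 onset /j/, coda /k/ ok → permitted
/pank/ — violates constraint (iv): syllable 1 coda /nk/ has 2 consonants (> 1) → not permitted
/pog.koz/ — violates constraint (i): syllable 2 coda contains /z/ → not permitted
/zonj/ — violates constraint (iv): syllable 1 coda /nj/ has 2 consonants (> 1) → not permitted

/gag.jok/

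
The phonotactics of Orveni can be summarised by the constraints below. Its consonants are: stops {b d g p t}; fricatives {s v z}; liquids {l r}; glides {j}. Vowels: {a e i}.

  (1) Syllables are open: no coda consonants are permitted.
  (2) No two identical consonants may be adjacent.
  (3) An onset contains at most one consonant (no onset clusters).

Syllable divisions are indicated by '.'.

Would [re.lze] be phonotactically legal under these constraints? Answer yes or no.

no

[re.lze] — violates constraint 3: syllable 2 onset /lz/ has 2 consonants (> 1) → phonotactically illegal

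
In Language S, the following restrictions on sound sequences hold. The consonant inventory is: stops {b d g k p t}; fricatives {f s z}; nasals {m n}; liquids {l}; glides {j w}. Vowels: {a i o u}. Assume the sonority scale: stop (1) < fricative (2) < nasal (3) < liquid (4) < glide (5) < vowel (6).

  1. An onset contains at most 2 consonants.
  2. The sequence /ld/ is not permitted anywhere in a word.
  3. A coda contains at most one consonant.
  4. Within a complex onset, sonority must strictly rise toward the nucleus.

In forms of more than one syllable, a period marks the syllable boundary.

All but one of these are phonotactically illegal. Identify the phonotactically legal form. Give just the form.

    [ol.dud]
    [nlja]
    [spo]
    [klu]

[ol.dud] — violates constraint 2: contains banned sequence /ld/ → phonotactically illegal
[nlja] — violates constraint 1: syllable 1 onset /nlj/ has 3 consonants (> 2) → phonotactically illegal
[spo] — violates constraint 4: syllable 1 onset /sp/: /s/ (fricative, 2) → /p/ (stop, 1) does not rise → phonotactically illegal
[klu] — σ1 onset /kl/ (1→4 rises), coda /∅/ ok → phonotactically legal

[klu]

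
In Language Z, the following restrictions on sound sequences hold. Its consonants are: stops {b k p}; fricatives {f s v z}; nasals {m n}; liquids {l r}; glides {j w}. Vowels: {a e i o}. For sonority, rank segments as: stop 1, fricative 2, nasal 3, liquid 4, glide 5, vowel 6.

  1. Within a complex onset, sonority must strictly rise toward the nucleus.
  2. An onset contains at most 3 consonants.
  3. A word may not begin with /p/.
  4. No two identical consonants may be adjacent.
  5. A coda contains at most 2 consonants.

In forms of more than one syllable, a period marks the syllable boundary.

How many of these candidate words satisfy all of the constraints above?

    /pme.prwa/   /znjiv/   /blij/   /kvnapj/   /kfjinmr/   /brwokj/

/pme.prwa/ — violates constraint 3: word begins with /p/ → phonotactically illegal
/znjiv/ — σ1 onset /znj/ (2→3→5 rises), coda /v/ ok → phonotactically legal
/blij/ — σ1 onset /bl/ (1→4 rises), coda /j/ ok → phonotactically legal
/kvnapj/ — σ1 onset /kvn/ (1→2→3 rises), coda /pj/ (2C) ok → phonotactically legal
/kfjinmr/ — violates constraint 5: syllable 1 coda /nmr/ has 3 consonants (> 2) → phonotactically illegal
/brwokj/ — σ1 onset /brw/ (1→4→5 rises), coda /kj/ (2C) ok → phonotactically legal
Phonotactically legal: /znjiv/, /blij/, /kvnapj/, /brwokj/ → 4.

4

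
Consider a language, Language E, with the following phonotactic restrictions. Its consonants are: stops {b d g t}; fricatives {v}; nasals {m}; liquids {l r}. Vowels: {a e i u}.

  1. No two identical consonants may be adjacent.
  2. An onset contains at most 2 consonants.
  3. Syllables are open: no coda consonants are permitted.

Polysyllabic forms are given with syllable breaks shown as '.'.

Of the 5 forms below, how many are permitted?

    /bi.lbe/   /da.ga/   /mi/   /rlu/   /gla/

/bi.lbe/ — σ1 onset /b/, coda /∅/ ok; σ2 onset /lb/ (2C), coda /∅/ ok → permitted
/da.ga/ — σ1 onset /d/, coda /∅/ ok; σ2 onset /g/, coda /∅/ ok → permitted
/mi/ — σ1 onset /m/, coda /∅/ ok → permitted
/rlu/ — σ1 onset /rl/ (2C), coda /∅/ ok → permitted
/gla/ — σ1 onset /gl/ (2C), coda /∅/ ok → permitted
Permitted: /bi.lbe/, /da.ga/, /mi/, /rlu/, /gla/ → 5.

5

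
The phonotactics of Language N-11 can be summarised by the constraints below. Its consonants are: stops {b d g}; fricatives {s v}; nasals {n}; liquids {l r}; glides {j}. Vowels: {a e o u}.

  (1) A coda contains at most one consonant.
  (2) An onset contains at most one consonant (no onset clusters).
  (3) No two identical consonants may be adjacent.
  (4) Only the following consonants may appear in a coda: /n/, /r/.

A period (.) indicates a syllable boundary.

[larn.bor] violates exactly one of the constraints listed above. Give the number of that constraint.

[larn.bor]: syllable 1 coda /rn/ has 2 consonants (> 1).
This is a violation of constraint 1: "A coda contains at most one consonant."
The remaining constraints (2, 3, 4) are satisfied.

1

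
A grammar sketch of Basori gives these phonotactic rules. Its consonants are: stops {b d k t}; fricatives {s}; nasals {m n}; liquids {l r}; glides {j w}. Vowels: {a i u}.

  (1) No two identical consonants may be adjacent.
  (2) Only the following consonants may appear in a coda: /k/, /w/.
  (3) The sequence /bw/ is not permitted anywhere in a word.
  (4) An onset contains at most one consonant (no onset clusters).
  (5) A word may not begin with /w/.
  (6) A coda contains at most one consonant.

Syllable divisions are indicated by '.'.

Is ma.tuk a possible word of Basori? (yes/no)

yes

ma.tuk — σ1 onset /m/, coda /∅/ ok; σ2 onset /t/, coda /k/ ok → phonotactically legal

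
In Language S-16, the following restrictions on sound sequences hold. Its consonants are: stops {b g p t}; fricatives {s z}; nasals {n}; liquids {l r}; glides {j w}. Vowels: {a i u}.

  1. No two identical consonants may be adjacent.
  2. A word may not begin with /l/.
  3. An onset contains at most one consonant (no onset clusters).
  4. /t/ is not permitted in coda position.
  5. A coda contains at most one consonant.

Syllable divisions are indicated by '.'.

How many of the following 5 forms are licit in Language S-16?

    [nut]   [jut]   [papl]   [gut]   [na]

[nut] — violates constraint 4: syllable 1 coda contains /t/ → illicit
[jut] — violates constraint 4: syllable 1 coda contains /t/ → illicit
[papl] — violates constraint 5: syllable 1 coda /pl/ has 2 consonants (> 1) → illicit
[gut] — violates constraint 4: syllable 1 coda contains /t/ → illicit
[na] — σ1 onset /n/, coda /∅/ ok → licit
Licit: [na] → 1.

1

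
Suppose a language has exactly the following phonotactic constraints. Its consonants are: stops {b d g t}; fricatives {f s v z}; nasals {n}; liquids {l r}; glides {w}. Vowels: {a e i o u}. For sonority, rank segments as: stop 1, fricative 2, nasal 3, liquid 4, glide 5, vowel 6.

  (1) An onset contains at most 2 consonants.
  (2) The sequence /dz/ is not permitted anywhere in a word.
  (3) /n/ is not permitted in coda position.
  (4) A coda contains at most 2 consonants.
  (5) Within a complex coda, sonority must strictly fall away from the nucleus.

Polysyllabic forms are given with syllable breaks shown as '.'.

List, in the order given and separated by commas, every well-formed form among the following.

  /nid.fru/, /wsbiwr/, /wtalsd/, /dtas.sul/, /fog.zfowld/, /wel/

/nid.fru/, /dtas.sul/, /wel/

/nid.fru/ — σ1 onset /n/, coda /d/ ok; σ2 onset /fr/ (2C), coda /∅/ ok → well-formed
/wsbiwr/ — violates constraint 1: syllable 1 onset /wsb/ has 3 consonants (> 2) → ill-formed
/wtalsd/ — violates constraint 4: syllable 1 coda /lsd/ has 3 consonants (> 2) → ill-formed
/dtas.sul/ — σ1 onset /dt/ (2C), coda /s/ ok; σ2 onset /s/, coda /l/ ok → well-formed
/fog.zfowld/ — violates constraint 4: syllable 2 coda /wld/ has 3 consonants (> 2) → ill-formed
/wel/ — σ1 onset /w/, coda /l/ ok → well-formed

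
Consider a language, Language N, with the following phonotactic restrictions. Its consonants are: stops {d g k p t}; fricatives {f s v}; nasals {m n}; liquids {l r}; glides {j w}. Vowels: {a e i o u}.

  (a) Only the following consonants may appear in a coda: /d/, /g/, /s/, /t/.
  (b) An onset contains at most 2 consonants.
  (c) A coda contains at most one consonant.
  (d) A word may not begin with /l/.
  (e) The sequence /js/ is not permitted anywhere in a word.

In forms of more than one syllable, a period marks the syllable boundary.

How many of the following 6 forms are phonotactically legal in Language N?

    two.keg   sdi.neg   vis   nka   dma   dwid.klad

two.keg — σ1 onset /tw/ (2C), coda /∅/ ok; σ2 onset /k/, coda /g/ ok → phonotactically legal
sdi.neg — σ1 onset /sd/ (2C), coda /∅/ ok; σ2 onset /n/, coda /g/ ok → phonotactically legal
vis — σ1 onset /v/, coda /s/ ok → phonotactically legal
nka — σ1 onset /nk/ (2C), coda /∅/ ok → phonotactically legal
dma — σ1 onset /dm/ (2C), coda /∅/ ok → phonotactically legal
dwid.klad — σ1 onset /dw/ (2C), coda /d/ ok; σ2 onset /kl/ (2C), coda /d/ ok → phonotactically legal
Phonotactically legal: two.keg, sdi.neg, vis, nka, dma, dwid.klad → 6.

6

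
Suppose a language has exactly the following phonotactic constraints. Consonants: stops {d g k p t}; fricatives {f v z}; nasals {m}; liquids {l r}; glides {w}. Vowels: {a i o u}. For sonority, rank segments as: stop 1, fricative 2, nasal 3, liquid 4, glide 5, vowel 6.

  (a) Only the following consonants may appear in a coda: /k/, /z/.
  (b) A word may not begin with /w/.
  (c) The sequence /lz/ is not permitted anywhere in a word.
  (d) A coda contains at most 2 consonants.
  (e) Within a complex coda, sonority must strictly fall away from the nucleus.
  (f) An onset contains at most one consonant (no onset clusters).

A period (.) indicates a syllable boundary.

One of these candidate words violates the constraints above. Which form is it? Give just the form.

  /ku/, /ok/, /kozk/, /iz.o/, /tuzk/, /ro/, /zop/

/zop/

/ku/ — σ1 onset /k/, coda /∅/ ok → phonotactically legal
/ok/ — σ1 onset /∅/, coda /k/ ok → phonotactically legal
/kozk/ — σ1 onset /k/, coda /zk/ (2→1 falls) ok → phonotactically legal
/iz.o/ — σ1 onset /∅/, coda /z/ ok; σ2 onset /∅/, coda /∅/ ok → phonotactically legal
/tuzk/ — σ1 onset /t/, coda /zk/ (2→1 falls) ok → phonotactically legal
/ro/ — σ1 onset /r/, coda /∅/ ok → phonotactically legal
/zop/ — violates constraint (a): syllable 1 coda contains /p/, which is not a licensed coda consonant → phonotactically illegal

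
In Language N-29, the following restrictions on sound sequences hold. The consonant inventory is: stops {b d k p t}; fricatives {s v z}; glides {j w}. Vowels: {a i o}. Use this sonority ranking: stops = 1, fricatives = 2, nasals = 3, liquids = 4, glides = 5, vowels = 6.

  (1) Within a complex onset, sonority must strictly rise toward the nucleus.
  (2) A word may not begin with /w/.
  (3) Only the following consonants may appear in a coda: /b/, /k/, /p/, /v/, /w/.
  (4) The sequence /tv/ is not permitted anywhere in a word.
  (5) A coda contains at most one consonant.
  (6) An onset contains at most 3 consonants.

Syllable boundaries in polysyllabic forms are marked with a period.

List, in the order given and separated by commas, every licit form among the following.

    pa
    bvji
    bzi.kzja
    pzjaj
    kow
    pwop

pa — σ1 onset /p/, coda /∅/ ok → licit
bvji — σ1 onset /bvj/ (1→2→5 rises), coda /∅/ ok → licit
bzi.kzja — σ1 onset /bz/ (1→2 rises), coda /∅/ ok; σ2 onset /kzj/ (1→2→5 rises), coda /∅/ ok → licit
pzjaj — violates constraint 3: syllable 1 coda contains /j/, which is not a licensed coda consonant → illicit
kow — σ1 onset /k/, coda /w/ ok → licit
pwop — σ1 onset /pw/ (1→5 rises), coda /p/ ok → licit

pa, bvji, bzi.kzja, kow, pwop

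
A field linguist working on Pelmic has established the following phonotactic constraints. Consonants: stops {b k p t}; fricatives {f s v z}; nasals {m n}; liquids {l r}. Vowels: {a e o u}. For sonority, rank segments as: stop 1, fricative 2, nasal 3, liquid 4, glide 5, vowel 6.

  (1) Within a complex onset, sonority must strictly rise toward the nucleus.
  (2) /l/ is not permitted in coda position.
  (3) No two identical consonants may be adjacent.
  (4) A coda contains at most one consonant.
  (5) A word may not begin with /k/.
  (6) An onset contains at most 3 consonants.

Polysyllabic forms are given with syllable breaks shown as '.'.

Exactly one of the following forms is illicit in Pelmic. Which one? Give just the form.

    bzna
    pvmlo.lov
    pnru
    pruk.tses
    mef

bzna — σ1 onset /bzn/ (1→2→3 rises), coda /∅/ ok → licit
pvmlo.lov — violates constraint 6: syllable 1 onset /pvml/ has 4 consonants (> 3) → illicit
pnru — σ1 onset /pnr/ (1→3→4 rises), coda /∅/ ok → licit
pruk.tses — σ1 onset /pr/ (1→4 rises), coda /k/ ok; σ2 onset /ts/ (1→2 rises), coda /s/ ok → licit
mef — σ1 onset /m/, coda /f/ ok → licit

pvmlo.lov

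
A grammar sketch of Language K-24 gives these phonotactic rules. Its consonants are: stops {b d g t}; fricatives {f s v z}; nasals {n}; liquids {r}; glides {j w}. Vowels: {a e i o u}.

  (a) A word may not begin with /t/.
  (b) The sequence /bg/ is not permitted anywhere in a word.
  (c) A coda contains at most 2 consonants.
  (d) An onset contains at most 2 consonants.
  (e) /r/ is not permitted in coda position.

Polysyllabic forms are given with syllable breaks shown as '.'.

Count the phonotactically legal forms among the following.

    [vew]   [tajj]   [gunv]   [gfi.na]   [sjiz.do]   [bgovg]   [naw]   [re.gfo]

[vew] — σ1 onset /v/, coda /w/ ok → phonotactically legal
[tajj] — violates constraint (a): word begins with /t/ → phonotactically illegal
[gunv] — σ1 onset /g/, coda /nv/ (2C) ok → phonotactically legal
[gfi.na] — σ1 onset /gf/ (2C), coda /∅/ ok; σ2 onset /n/, coda /∅/ ok → phonotactically legal
[sjiz.do] — σ1 onset /sj/ (2C), coda /z/ ok; σ2 onset /d/, coda /∅/ ok → phonotactically legal
[bgovg] — violates constraint (b): contains banned sequence /bg/ → phonotactically illegal
[naw] — σ1 onset /n/, coda /w/ ok → phonotactically legal
[re.gfo] — σ1 onset /r/, coda /∅/ ok; σ2 onset /gf/ (2C), coda /∅/ ok → phonotactically legal
Phonotactically legal: [vew], [gunv], [gfi.na], [sjiz.do], [naw], [re.gfo] → 6.

6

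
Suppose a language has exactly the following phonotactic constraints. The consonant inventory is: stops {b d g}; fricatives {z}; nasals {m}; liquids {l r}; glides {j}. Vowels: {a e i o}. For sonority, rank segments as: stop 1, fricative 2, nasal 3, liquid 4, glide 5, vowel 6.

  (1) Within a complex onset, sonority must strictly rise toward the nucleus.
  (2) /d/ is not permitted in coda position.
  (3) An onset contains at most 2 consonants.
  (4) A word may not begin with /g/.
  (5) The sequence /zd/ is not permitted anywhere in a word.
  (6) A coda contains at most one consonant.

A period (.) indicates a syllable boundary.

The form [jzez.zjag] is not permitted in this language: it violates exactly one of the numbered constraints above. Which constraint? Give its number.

[jzez.zjag]: syllable 1 onset /jz/: /j/ (glide, 5) → /z/ (fricative, 2) does not rise.
This is a violation of constraint 1: "Within a complex onset, sonority must strictly rise toward the nucleus."
The remaining constraints (2, 3, 4, 5, 6) are satisfied.

1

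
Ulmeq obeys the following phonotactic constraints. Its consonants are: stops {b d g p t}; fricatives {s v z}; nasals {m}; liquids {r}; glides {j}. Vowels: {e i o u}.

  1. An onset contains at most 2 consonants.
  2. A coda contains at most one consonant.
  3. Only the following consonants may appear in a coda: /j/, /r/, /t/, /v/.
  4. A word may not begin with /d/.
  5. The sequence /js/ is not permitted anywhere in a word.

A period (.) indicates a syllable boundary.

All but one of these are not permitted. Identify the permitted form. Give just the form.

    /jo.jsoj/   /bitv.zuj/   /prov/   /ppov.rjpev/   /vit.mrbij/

/jo.jsoj/ — violates constraint 5: contains banned sequence /js/ → not permitted
/bitv.zuj/ — violates constraint 2: syllable 1 coda /tv/ has 2 consonants (> 1) → not permitted
/prov/ — σ1 onset /pr/ (2C), coda /v/ ok → permitted
/ppov.rjpev/ — violates constraint 1: syllable 2 onset /rjp/ has 3 consonants (> 2) → not permitted
/vit.mrbij/ — violates constraint 1: syllable 2 onset /mrb/ has 3 consonants (> 2) → not permitted

/prov/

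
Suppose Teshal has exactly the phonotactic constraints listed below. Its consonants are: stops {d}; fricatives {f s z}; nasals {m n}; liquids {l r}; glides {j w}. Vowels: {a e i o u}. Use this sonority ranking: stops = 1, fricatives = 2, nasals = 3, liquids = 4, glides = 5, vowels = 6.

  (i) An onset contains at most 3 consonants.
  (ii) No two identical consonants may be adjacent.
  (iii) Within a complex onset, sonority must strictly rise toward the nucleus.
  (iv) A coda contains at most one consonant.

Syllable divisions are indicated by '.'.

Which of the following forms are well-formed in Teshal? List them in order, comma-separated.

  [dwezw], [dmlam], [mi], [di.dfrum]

[dwezw] — violates constraint (iv): syllable 1 coda /zw/ has 2 consonants (> 1) → ill-formed
[dmlam] — σ1 onset /dml/ (1→3→4 rises), coda /m/ ok → well-formed
[mi] — σ1 onset /m/, coda /∅/ ok → well-formed
[di.dfrum] — σ1 onset /d/, coda /∅/ ok; σ2 onset /dfr/ (1→2→4 rises), coda /m/ ok → well-formed

[dmlam], [mi], [di.dfrum]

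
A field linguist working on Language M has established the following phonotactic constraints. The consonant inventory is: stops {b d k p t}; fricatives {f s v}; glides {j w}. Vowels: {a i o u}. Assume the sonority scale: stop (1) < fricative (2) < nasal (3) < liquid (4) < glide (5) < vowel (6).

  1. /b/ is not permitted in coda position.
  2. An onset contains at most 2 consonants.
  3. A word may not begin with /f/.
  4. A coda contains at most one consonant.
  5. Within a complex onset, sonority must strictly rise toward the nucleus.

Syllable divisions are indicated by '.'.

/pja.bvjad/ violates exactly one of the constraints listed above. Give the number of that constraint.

2

/pja.bvjad/: syllable 2 onset /bvj/ has 3 consonants (> 2).
This is a violation of constraint 2: "An onset contains at most 2 consonants."
The remaining constraints (1, 3, 4, 5) are satisfied.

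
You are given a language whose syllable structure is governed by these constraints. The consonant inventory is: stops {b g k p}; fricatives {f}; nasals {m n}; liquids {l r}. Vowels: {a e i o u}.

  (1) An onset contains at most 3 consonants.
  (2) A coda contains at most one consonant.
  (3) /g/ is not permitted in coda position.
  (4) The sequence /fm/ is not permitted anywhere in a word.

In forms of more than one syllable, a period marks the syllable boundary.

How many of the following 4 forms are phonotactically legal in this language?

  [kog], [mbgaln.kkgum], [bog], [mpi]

1

[kog] — violates constraint 3: syllable 1 coda contains /g/ → phonotactically illegal
[mbgaln.kkgum] — violates constraint 2: syllable 1 coda /ln/ has 2 consonants (> 1) → phonotactically illegal
[bog] — violates constraint 3: syllable 1 coda contains /g/ → phonotactically illegal
[mpi] — σ1 onset /mp/ (2C), coda /∅/ ok → phonotactically legal
Phonotactically legal: [mpi] → 1.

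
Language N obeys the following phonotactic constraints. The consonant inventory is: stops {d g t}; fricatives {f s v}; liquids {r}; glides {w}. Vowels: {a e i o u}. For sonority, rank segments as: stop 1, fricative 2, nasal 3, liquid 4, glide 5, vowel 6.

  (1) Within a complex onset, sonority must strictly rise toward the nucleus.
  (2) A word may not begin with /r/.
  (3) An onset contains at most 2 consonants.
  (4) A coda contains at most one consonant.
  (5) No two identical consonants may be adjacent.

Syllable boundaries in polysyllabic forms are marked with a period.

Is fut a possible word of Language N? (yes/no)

yes

fut — σ1 onset /f/, coda /t/ ok → licit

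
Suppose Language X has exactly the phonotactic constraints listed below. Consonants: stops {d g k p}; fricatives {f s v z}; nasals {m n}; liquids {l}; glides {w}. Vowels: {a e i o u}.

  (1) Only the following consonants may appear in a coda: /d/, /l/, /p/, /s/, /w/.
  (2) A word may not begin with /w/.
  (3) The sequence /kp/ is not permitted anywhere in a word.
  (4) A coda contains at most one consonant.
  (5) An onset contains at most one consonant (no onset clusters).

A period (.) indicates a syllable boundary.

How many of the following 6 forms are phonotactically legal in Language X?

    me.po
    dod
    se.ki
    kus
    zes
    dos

6

me.po — σ1 onset /m/, coda /∅/ ok; σ2 onset /p/, coda /∅/ ok → phonotactically legal
dod — σ1 onset /d/, coda /d/ ok → phonotactically legal
se.ki — σ1 onset /s/, coda /∅/ ok; σ2 onset /k/, coda /∅/ ok → phonotactically legal
kus — σ1 onset /k/, coda /s/ ok → phonotactically legal
zes — σ1 onset /z/, coda /s/ ok → phonotactically legal
dos — σ1 onset /d/, coda /s/ ok → phonotactically legal
Phonotactically legal: me.po, dod, se.ki, kus, zes, dos → 6.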